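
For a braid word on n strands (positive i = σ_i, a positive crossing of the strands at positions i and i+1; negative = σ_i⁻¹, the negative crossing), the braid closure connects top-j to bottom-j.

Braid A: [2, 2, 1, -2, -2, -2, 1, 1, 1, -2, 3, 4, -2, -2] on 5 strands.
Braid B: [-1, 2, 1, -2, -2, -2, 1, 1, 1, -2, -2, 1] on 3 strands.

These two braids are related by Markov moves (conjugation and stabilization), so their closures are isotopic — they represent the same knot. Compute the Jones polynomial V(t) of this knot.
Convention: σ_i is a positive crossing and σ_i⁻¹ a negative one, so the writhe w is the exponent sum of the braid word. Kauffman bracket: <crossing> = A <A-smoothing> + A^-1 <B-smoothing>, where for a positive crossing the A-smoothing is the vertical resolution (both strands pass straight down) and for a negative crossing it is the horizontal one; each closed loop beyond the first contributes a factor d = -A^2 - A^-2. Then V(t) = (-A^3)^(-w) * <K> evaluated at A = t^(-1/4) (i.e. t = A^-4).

Markov-equivalent braids have isotopic closures, hence identical knot invariants. Strip the Markov moves from each word to reach a common short braid β, then compute V(t) once on β.
Braid A: s2 s2 s1 s2^-1 s2^-1 s2^-1 s1 s1 s1 s2^-1 s3 s4 s2^-1 s2^-1 on 5 strands reduces by inverse Markov moves (closure unchanged at each step):
  Deconjugate: the word is γ·β·γ⁻¹ with γ = s2 s2 (prefix) and γ⁻¹ = s2^-1 s2^-1 (suffix); strip both.
  Destabilize: the word has the form β·s4 where s4 occurs only as the final letter (β ∈ B_4); drop it and the last strand → 4 strands.
  Destabilize: the word has the form β·s3 where s3 occurs only as the final letter (β ∈ B_3); drop it and the last strand → 3 strands.
Reduced to β = s1 s2^-1 s2^-1 s2^-1 s1 s1 s1 s2^-1 on 3 strands, 8 crossings.
Braid B: s1^-1 s2 s1 s2^-1 s2^-1 s2^-1 s1 s1 s1 s2^-1 s2^-1 s1 on 3 strands reduces by inverse Markov moves (closure unchanged at each step):
  Deconjugate: the word is γ·β·γ⁻¹ with γ = s1^-1 (prefix) and γ⁻¹ = s1 (suffix); strip both.
  Deconjugate: the word is γ·β·γ⁻¹ with γ = s2 (prefix) and γ⁻¹ = s2^-1 (suffix); strip both.
Reduced to β = s1 s2^-1 s2^-1 s2^-1 s1 s1 s1 s2^-1 on 3 strands, 8 crossings.
Both give the same β = s1 s2^-1 s2^-1 s2^-1 s1 s1 s1 s2^-1 on 3 strands, so one state sum suffices:
Braid: s1 s2^-1 s2^-1 s2^-1 s1 s1 s1 s2^-1 on 3 strands, 8 crossings.
Writhe w = (#positive) - (#negative) = 4 - 4 = 0.
Computing the Kauffman bracket via state sum. There are 2^8 = 256 states.
Each crossing splits two ways (0=vertical, 1=horizontal). The state's weight is A^(#A-smoothings - #B-smoothings) * d^(loops - 1).
Tabulate the states by total A-exponent and number of loops L (A-exp: L × count):
  A^8: L=5 ×1
  A^6: L=4 ×8
  A^4: L=3 ×25, L=5 ×3
  A^2: L=2 ×37, L=4 ×18, L=6 ×1
  A^0: L=1 ×25, L=3 ×37, L=5 ×8
  A^-2: L=2 ×37, L=4 ×18, L=6 ×1
  A^-4: L=3 ×25, L=5 ×3
  A^-6: L=4 ×8
  A^-8: L=5 ×1
Each group contributes A^e * Σ count * d^(L-1):
Powers of d = -A^2 - A^-2: d^2 = A^4 + 2 + A^-4; d^3 = -A^6 - 3*A^2 - 3*A^-2 - A^-6; d^4 = A^8 + 4*A^4 + 6 + 4*A^-4 + A^-8; d^5 = -A^10 - 5*A^6 - 10*A^2 - 10*A^-2 - 5*A^-6 - A^-10.
  A^8 * (d^4) = A^16 + 4*A^12 + 6*A^8 + 4*A^4 + 1
  A^6 * (8*d^3) = -8*A^12 - 24*A^8 - 24*A^4 - 8
  A^4 * (25*d^2 + 3*d^4) = 3*A^12 + 37*A^8 + 68*A^4 + 37 + 3*A^-4
  A^2 * (37*d + 18*d^3 + d^5) = -A^12 - 23*A^8 - 101*A^4 - 101 - 23*A^-4 - A^-8
  A^0 * (25 + 37*d^2 + 8*d^4) = 8*A^8 + 69*A^4 + 147 + 69*A^-4 + 8*A^-8
  A^-2 * (37*d + 18*d^3 + d^5) = -A^8 - 23*A^4 - 101 - 101*A^-4 - 23*A^-8 - A^-12
  A^-4 * (25*d^2 + 3*d^4) = 3*A^4 + 37 + 68*A^-4 + 37*A^-8 + 3*A^-12
  A^-6 * (8*d^3) = -8 - 24*A^-4 - 24*A^-8 - 8*A^-12
  A^-8 * (d^4) = 1 + 4*A^-4 + 6*A^-8 + 4*A^-12 + A^-16
Summing the groups: <K> = A^16 - 2*A^12 + 3*A^8 - 4*A^4 + 5 - 4*A^-4 + 3*A^-8 - 2*A^-12 + A^-16
Normalise by the writhe: (-A^3)^(-w) = (-A^3)^(0) = 1, so f(A) = 1 * <K> = A^16 - 2*A^12 + 3*A^8 - 4*A^4 + 5 - 4*A^-4 + 3*A^-8 - 2*A^-12 + A^-16.
Substitute A = t^(-1/4), i.e. A^e → t^(-e/4): V(t) = t^4 - 2*t^3 + 3*t^2 - 4*t + 5 - 4*t^-1 + 3*t^-2 - 2*t^-3 + t^-4

Answer: t^4 - 2*t^3 + 3*t^2 - 4*t + 5 - 4*t^-1 + 3*t^-2 - 2*t^-3 + t^-4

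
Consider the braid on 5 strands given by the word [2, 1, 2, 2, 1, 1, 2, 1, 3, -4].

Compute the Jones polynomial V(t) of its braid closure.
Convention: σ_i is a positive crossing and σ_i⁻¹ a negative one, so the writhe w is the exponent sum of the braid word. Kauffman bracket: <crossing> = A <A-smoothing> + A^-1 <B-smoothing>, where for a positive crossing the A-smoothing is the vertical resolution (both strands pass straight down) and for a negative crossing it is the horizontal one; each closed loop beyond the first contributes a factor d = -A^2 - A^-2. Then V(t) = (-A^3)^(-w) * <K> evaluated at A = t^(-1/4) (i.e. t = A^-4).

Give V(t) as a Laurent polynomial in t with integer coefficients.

The presented braid s2 s1 s2 s2 s1 s1 s2 s1 s3 s4^-1 on 5 strands reduces by inverse Markov moves (closure unchanged at each step):
  Destabilize: the word has the form β·s4^-1 where s4^-1 occurs only as the final letter (β ∈ B_4); drop it and the last strand → 4 strands.
  Destabilize: the word has the form β·s3 where s3 occurs only as the final letter (β ∈ B_3); drop it and the last strand → 3 strands.
Reduced to β = s2 s1 s2 s2 s1 s1 s2 s1 on 3 strands, 8 crossings.
Compute on β:
Braid: s2 s1 s2 s2 s1 s1 s2 s1 on 3 strands, 8 crossings.
Writhe w = (#positive) - (#negative) = 8 - 0 = 8.
Computing the Kauffman bracket via state sum. There are 2^8 = 256 states.
Each crossing splits two ways (0=vertical, 1=horizontal). The state's weight is A^(#A-smoothings - #B-smoothings) * d^(loops - 1).
Tabulate the states by total A-exponent and number of loops L (A-exp: L × count):
  A^8: L=3 ×1
  A^6: L=2 ×8
  A^4: L=1 ×16, L=3 ×12
  A^2: L=2 ×48, L=4 ×8
  A^0: L=1 ×17, L=3 ×51, L=5 ×2
  A^-2: L=2 ×34, L=4 ×22
  A^-4: L=1 ×4, L=3 ×21, L=5 ×3
  A^-6: L=2 ×4, L=4 ×4
  A^-8: L=3 ×1
Each group contributes A^e * Σ count * d^(L-1):
Powers of d = -A^2 - A^-2: d^2 = A^4 + 2 + A^-4; d^3 = -A^6 - 3*A^2 - 3*A^-2 - A^-6; d^4 = A^8 + 4*A^4 + 6 + 4*A^-4 + A^-8.
  A^8 * (d^2) = A^12 + 2*A^8 + A^4
  A^6 * (8*d) = -8*A^8 - 8*A^4
  A^4 * (16 + 12*d^2) = 12*A^8 + 40*A^4 + 12
  A^2 * (48*d + 8*d^3) = -8*A^8 - 72*A^4 - 72 - 8*A^-4
  A^0 * (17 + 51*d^2 + 2*d^4) = 2*A^8 + 59*A^4 + 131 + 59*A^-4 + 2*A^-8
  A^-2 * (34*d + 22*d^3) = -22*A^4 - 100 - 100*A^-4 - 22*A^-8
  A^-4 * (4 + 21*d^2 + 3*d^4) = 3*A^4 + 33 + 64*A^-4 + 33*A^-8 + 3*A^-12
  A^-6 * (4*d + 4*d^3) = -4 - 16*A^-4 - 16*A^-8 - 4*A^-12
  A^-8 * (d^2) = A^-4 + 2*A^-8 + A^-12
Summing the groups: <K> = A^12 + A^4 - A^-8
Normalise by the writhe: (-A^3)^(-w) = (-A^3)^(-8) = A^-24, so f(A) = A^-24 * <K> = A^-12 + A^-20 - A^-32.
Substitute A = t^(-1/4), i.e. A^e → t^(-e/4): V(t) = -t^8 + t^5 + t^3

Answer: -t^8 + t^5 + t^3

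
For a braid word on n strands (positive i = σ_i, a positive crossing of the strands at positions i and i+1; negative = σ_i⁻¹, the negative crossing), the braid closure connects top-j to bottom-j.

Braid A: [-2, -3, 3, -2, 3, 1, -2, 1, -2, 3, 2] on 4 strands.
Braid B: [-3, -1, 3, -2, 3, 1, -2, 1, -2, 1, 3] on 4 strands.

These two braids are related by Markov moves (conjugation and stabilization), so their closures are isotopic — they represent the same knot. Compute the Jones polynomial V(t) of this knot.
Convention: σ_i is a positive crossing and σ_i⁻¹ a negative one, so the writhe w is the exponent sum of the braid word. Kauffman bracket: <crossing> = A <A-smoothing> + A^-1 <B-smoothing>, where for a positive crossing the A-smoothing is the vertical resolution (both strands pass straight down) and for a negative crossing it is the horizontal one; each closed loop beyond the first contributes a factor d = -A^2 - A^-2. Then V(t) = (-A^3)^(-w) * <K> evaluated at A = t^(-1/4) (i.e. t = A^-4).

t^4 - 2*t^3 + 3*t^2 - 4*t + 4 - 3*t^-1 + 3*t^-2 - t^-3

Derivation:
Markov-equivalent braids have isotopic closures, hence identical knot invariants. Strip the Markov moves from each word to reach a common short braid β, then compute V(t) once on β.
Braid A: s2^-1 s3^-1 s3 s2^-1 s3 s1 s2^-1 s1 s2^-1 s3 s2 on 4 strands reduces by inverse Markov moves (closure unchanged at each step):
  Deconjugate: the word is γ·β·γ⁻¹ with γ = s2^-1 s3^-1 (prefix) and γ⁻¹ = s3 s2 (suffix); strip both.
Reduced to β = s3 s2^-1 s3 s1 s2^-1 s1 s2^-1 on 4 strands, 7 crossings.
Braid B: s3^-1 s1^-1 s3 s2^-1 s3 s1 s2^-1 s1 s2^-1 s1 s3 on 4 strands reduces by inverse Markov moves (closure unchanged at each step):
  Deconjugate: the word is γ·β·γ⁻¹ with γ = s3^-1 s1^-1 (prefix) and γ⁻¹ = s1 s3 (suffix); strip both.
Reduced to β = s3 s2^-1 s3 s1 s2^-1 s1 s2^-1 on 4 strands, 7 crossings.
Both give the same β = s3 s2^-1 s3 s1 s2^-1 s1 s2^-1 on 4 strands, so one state sum suffices:
Braid: s3 s2^-1 s3 s1 s2^-1 s1 s2^-1 on 4 strands, 7 crossings.
Writhe w = (#positive) - (#negative) = 4 - 3 = 1.
State-sum expansion of <K>. There are 2^7 = 128 states.
Smooth each crossing (0=||, 1=⌣⌢); contribution A^(Σ sign_k(1-2s_k)) * d^(L-1).
Tabulate the states by total A-exponent and number of loops L (A-exp: L × count):
  A^7: L=5 ×1
  A^5: L=4 ×7
  A^3: L=3 ×21
  A^1: L=2 ×32, L=4 ×3
  A^-1: L=1 ×21, L=3 ×14
  A^-3: L=2 ×19, L=4 ×2
  A^-5: L=3 ×7
  A^-7: L=4 ×1
Each group contributes A^e * Σ count * d^(L-1):
Powers of d = -A^2 - A^-2: d^2 = A^4 + 2 + A^-4; d^3 = -A^6 - 3*A^2 - 3*A^-2 - A^-6; d^4 = A^8 + 4*A^4 + 6 + 4*A^-4 + A^-8.
  A^7 * (d^4) = A^15 + 4*A^11 + 6*A^7 + 4*A^3 + A^-1
  A^5 * (7*d^3) = -7*A^11 - 21*A^7 - 21*A^3 - 7*A^-1
  A^3 * (21*d^2) = 21*A^7 + 42*A^3 + 21*A^-1
  A^1 * (32*d + 3*d^3) = -3*A^7 - 41*A^3 - 41*A^-1 - 3*A^-5
  A^-1 * (21 + 14*d^2) = 14*A^3 + 49*A^-1 + 14*A^-5
  A^-3 * (19*d + 2*d^3) = -2*A^3 - 25*A^-1 - 25*A^-5 - 2*A^-9
  A^-5 * (7*d^2) = 7*A^-1 + 14*A^-5 + 7*A^-9
  A^-7 * (d^3) = -A^-1 - 3*A^-5 - 3*A^-9 - A^-13
Summing the groups: <K> = A^15 - 3*A^11 + 3*A^7 - 4*A^3 + 4*A^-1 - 3*A^-5 + 2*A^-9 - A^-13
Normalise by the writhe: (-A^3)^(-w) = (-A^3)^(-1) = -A^-3, so f(A) = -A^-3 * <K> = -A^12 + 3*A^8 - 3*A^4 + 4 - 4*A^-4 + 3*A^-8 - 2*A^-12 + A^-16.
Substitute A = t^(-1/4), i.e. A^e → t^(-e/4): V(t) = t^4 - 2*t^3 + 3*t^2 - 4*t + 4 - 3*t^-1 + 3*t^-2 - t^-3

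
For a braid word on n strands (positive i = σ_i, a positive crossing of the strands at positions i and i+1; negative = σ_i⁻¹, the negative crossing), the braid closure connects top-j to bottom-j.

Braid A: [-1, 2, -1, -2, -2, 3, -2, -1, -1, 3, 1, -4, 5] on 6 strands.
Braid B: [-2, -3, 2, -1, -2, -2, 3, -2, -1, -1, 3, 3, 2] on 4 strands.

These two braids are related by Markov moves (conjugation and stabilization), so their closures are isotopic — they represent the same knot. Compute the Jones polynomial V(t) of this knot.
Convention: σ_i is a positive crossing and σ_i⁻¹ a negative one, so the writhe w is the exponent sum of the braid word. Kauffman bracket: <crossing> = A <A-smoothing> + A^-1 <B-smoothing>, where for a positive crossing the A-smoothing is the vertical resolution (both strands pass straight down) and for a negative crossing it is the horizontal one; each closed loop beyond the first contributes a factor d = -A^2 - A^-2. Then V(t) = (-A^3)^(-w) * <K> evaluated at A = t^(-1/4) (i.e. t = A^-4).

Markov-equivalent braids have isotopic closures, hence identical knot invariants. Strip the Markov moves from each word to reach a common short braid β, then compute V(t) once on β.
Braid A: s1^-1 s2 s1^-1 s2^-1 s2^-1 s3 s2^-1 s1^-1 s1^-1 s3 s1 s4^-1 s5 on 6 strands reduces by inverse Markov moves (closure unchanged at each step):
  Destabilize: the word has the form β·s5 where s5 occurs only as the final letter (β ∈ B_5); drop it and the last strand → 5 strands.
  Destabilize: the word has the form β·s4^-1 where s4^-1 occurs only as the final letter (β ∈ B_4); drop it and the last strand → 4 strands.
  Deconjugate: the word is γ·β·γ⁻¹ with γ = s1^-1 (prefix) and γ⁻¹ = s1 (suffix); strip both.
Reduced to β = s2 s1^-1 s2^-1 s2^-1 s3 s2^-1 s1^-1 s1^-1 s3 on 4 strands, 9 crossings.
Braid B: s2^-1 s3^-1 s2 s1^-1 s2^-1 s2^-1 s3 s2^-1 s1^-1 s1^-1 s3 s3 s2 on 4 strands reduces by inverse Markov moves (closure unchanged at each step):
  Deconjugate: the word is γ·β·γ⁻¹ with γ = s2^-1 (prefix) and γ⁻¹ = s2 (suffix); strip both.
  Deconjugate: the word is γ·β·γ⁻¹ with γ = s3^-1 (prefix) and γ⁻¹ = s3 (suffix); strip both.
Reduced to β = s2 s1^-1 s2^-1 s2^-1 s3 s2^-1 s1^-1 s1^-1 s3 on 4 strands, 9 crossings.
Both give the same β = s2 s1^-1 s2^-1 s2^-1 s3 s2^-1 s1^-1 s1^-1 s3 on 4 strands, so one state sum suffices:
Braid: s2 s1^-1 s2^-1 s2^-1 s3 s2^-1 s1^-1 s1^-1 s3 on 4 strands, 9 crossings.
Writhe w = (#positive) - (#negative) = 3 - 6 = -3.
State-sum expansion of <K>. There are 2^9 = 512 states.
For each crossing: s=0 is the vertical smoothing, s=1 horizontal. Crossing k contributes A^(sign_k * (1 - 2*s_k)); loop factor d = -A^2 - A^-2.
Tabulate the states by total A-exponent and number of loops L (A-exp: L × count):
  A^9: L=6 ×1
  A^7: L=5 ×9
  A^5: L=4 ×35, L=6 ×1
  A^3: L=3 ×73, L=5 ×11
  A^1: L=2 ×82, L=4 ×43, L=6 ×1
  A^-1: L=1 ×40, L=3 ×79, L=5 ×7
  A^-3: L=2 ×63, L=4 ×21
  A^-5: L=1 ×9, L=3 ×26, L=5 ×1
  A^-7: L=2 ×6, L=4 ×3
  A^-9: L=3 ×1
Each group contributes A^e * Σ count * d^(L-1):
Powers of d = -A^2 - A^-2: d^2 = A^4 + 2 + A^-4; d^3 = -A^6 - 3*A^2 - 3*A^-2 - A^-6; d^4 = A^8 + 4*A^4 + 6 + 4*A^-4 + A^-8; d^5 = -A^10 - 5*A^6 - 10*A^2 - 10*A^-2 - 5*A^-6 - A^-10.
  A^9 * (d^5) = -A^19 - 5*A^15 - 10*A^11 - 10*A^7 - 5*A^3 - A^-1
  A^7 * (9*d^4) = 9*A^15 + 36*A^11 + 54*A^7 + 36*A^3 + 9*A^-1
  A^5 * (35*d^3 + d^5) = -A^15 - 40*A^11 - 115*A^7 - 115*A^3 - 40*A^-1 - A^-5
  A^3 * (73*d^2 + 11*d^4) = 11*A^11 + 117*A^7 + 212*A^3 + 117*A^-1 + 11*A^-5
  A^1 * (82*d + 43*d^3 + d^5) = -A^11 - 48*A^7 - 221*A^3 - 221*A^-1 - 48*A^-5 - A^-9
  A^-1 * (40 + 79*d^2 + 7*d^4) = 7*A^7 + 107*A^3 + 240*A^-1 + 107*A^-5 + 7*A^-9
  A^-3 * (63*d + 21*d^3) = -21*A^3 - 126*A^-1 - 126*A^-5 - 21*A^-9
  A^-5 * (9 + 26*d^2 + d^4) = A^3 + 30*A^-1 + 67*A^-5 + 30*A^-9 + A^-13
  A^-7 * (6*d + 3*d^3) = -3*A^-1 - 15*A^-5 - 15*A^-9 - 3*A^-13
  A^-9 * (d^2) = A^-5 + 2*A^-9 + A^-13
Summing the groups: <K> = -A^19 + 3*A^15 - 4*A^11 + 5*A^7 - 6*A^3 + 5*A^-1 - 4*A^-5 + 2*A^-9 - A^-13
Normalise by the writhe: (-A^3)^(-w) = (-A^3)^(3) = -A^9, so f(A) = -A^9 * <K> = A^28 - 3*A^24 + 4*A^20 - 5*A^16 + 6*A^12 - 5*A^8 + 4*A^4 - 2 + A^-4.
Substitute A = t^(-1/4), i.e. A^e → t^(-e/4): V(t) = t - 2 + 4*t^-1 - 5*t^-2 + 6*t^-3 - 5*t^-4 + 4*t^-5 - 3*t^-6 + t^-7

Answer: t - 2 + 4*t^-1 - 5*t^-2 + 6*t^-3 - 5*t^-4 + 4*t^-5 - 3*t^-6 + t^-7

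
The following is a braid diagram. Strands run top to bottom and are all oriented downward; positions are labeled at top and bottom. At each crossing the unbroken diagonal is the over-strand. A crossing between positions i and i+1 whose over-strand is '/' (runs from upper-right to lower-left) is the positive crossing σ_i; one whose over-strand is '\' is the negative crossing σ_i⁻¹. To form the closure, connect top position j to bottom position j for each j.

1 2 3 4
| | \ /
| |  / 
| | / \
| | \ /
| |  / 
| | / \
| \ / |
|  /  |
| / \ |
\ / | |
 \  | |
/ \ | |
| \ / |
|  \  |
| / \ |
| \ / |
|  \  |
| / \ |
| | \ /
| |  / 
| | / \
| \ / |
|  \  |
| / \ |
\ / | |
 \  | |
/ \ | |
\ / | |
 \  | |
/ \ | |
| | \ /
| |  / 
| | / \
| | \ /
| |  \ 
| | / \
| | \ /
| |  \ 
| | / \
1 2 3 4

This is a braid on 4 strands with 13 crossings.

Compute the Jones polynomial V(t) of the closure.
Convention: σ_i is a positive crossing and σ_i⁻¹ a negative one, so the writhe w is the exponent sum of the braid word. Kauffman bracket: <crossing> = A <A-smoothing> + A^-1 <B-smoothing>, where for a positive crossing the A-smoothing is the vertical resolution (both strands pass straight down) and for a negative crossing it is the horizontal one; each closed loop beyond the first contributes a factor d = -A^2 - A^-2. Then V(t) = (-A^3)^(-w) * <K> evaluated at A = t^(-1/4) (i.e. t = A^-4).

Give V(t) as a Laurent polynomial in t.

t - 2 + 4*t^-1 - 5*t^-2 + 6*t^-3 - 5*t^-4 + 4*t^-5 - 3*t^-6 + t^-7

Derivation:
Reading the diagram top to bottom ('/'-over between positions i,i+1 = s_i, '\'-over = s_i^-1): braid word = s3 s3 s2 s1^-1 s2^-1 s2^-1 s3 s2^-1 s1^-1 s1^-1 s3 s3^-1 s3^-1.
The presented braid s3 s3 s2 s1^-1 s2^-1 s2^-1 s3 s2^-1 s1^-1 s1^-1 s3 s3^-1 s3^-1 on 4 strands reduces by inverse Markov moves (closure unchanged at each step):
  Deconjugate: the word is γ·β·γ⁻¹ with γ = s3 (prefix) and γ⁻¹ = s3^-1 (suffix); strip both.
  Deconjugate: the word is γ·β·γ⁻¹ with γ = s3 (prefix) and γ⁻¹ = s3^-1 (suffix); strip both.
Reduced to β = s2 s1^-1 s2^-1 s2^-1 s3 s2^-1 s1^-1 s1^-1 s3 on 4 strands, 9 crossings.
Compute on β:
Braid: s2 s1^-1 s2^-1 s2^-1 s3 s2^-1 s1^-1 s1^-1 s3 on 4 strands, 9 crossings.
Writhe w = (#positive) - (#negative) = 3 - 6 = -3.
State-sum expansion of <K>. There are 2^9 = 512 states.
For each crossing: s=0 is the vertical smoothing, s=1 horizontal. Crossing k contributes A^(sign_k * (1 - 2*s_k)); loop factor d = -A^2 - A^-2.
Tabulate the states by total A-exponent and number of loops L (A-exp: L × count):
  A^9: L=6 ×1
  A^7: L=5 ×9
  A^5: L=4 ×35, L=6 ×1
  A^3: L=3 ×73, L=5 ×11
  A^1: L=2 ×82, L=4 ×43, L=6 ×1
  A^-1: L=1 ×40, L=3 ×79, L=5 ×7
  A^-3: L=2 ×63, L=4 ×21
  A^-5: L=1 ×9, L=3 ×26, L=5 ×1
  A^-7: L=2 ×6, L=4 ×3
  A^-9: L=3 ×1
Each group contributes A^e * Σ count * d^(L-1):
Powers of d = -A^2 - A^-2: d^2 = A^4 + 2 + A^-4; d^3 = -A^6 - 3*A^2 - 3*A^-2 - A^-6; d^4 = A^8 + 4*A^4 + 6 + 4*A^-4 + A^-8; d^5 = -A^10 - 5*A^6 - 10*A^2 - 10*A^-2 - 5*A^-6 - A^-10.
  A^9 * (d^5) = -A^19 - 5*A^15 - 10*A^11 - 10*A^7 - 5*A^3 - A^-1
  A^7 * (9*d^4) = 9*A^15 + 36*A^11 + 54*A^7 + 36*A^3 + 9*A^-1
  A^5 * (35*d^3 + d^5) = -A^15 - 40*A^11 - 115*A^7 - 115*A^3 - 40*A^-1 - A^-5
  A^3 * (73*d^2 + 11*d^4) = 11*A^11 + 117*A^7 + 212*A^3 + 117*A^-1 + 11*A^-5
  A^1 * (82*d + 43*d^3 + d^5) = -A^11 - 48*A^7 - 221*A^3 - 221*A^-1 - 48*A^-5 - A^-9
  A^-1 * (40 + 79*d^2 + 7*d^4) = 7*A^7 + 107*A^3 + 240*A^-1 + 107*A^-5 + 7*A^-9
  A^-3 * (63*d + 21*d^3) = -21*A^3 - 126*A^-1 - 126*A^-5 - 21*A^-9
  A^-5 * (9 + 26*d^2 + d^4) = A^3 + 30*A^-1 + 67*A^-5 + 30*A^-9 + A^-13
  A^-7 * (6*d + 3*d^3) = -3*A^-1 - 15*A^-5 - 15*A^-9 - 3*A^-13
  A^-9 * (d^2) = A^-5 + 2*A^-9 + A^-13
Summing the groups: <K> = -A^19 + 3*A^15 - 4*A^11 + 5*A^7 - 6*A^3 + 5*A^-1 - 4*A^-5 + 2*A^-9 - A^-13
Normalise by the writhe: (-A^3)^(-w) = (-A^3)^(3) = -A^9, so f(A) = -A^9 * <K> = A^28 - 3*A^24 + 4*A^20 - 5*A^16 + 6*A^12 - 5*A^8 + 4*A^4 - 2 + A^-4.
Substitute A = t^(-1/4), i.e. A^e → t^(-e/4): V(t) = t - 2 + 4*t^-1 - 5*t^-2 + 6*t^-3 - 5*t^-4 + 4*t^-5 - 3*t^-6 + t^-7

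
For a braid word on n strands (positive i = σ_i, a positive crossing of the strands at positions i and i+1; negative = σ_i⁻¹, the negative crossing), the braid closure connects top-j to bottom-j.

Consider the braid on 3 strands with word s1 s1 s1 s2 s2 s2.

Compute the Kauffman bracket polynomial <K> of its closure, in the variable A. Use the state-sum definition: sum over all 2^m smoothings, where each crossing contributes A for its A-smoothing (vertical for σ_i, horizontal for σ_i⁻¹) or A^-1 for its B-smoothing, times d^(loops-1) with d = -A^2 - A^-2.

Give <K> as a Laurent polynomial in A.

Braid: s1 s1 s1 s2 s2 s2 on 3 strands, 6 crossings.
Writhe w = (#positive) - (#negative) = 6 - 0 = 6.
Enumerate smoothing states for the bracket polynomial. There are 2^6 = 64 states.
For each crossing: s=0 is the vertical smoothing, s=1 horizontal. Crossing k contributes A^(sign_k * (1 - 2*s_k)); loop factor d = -A^2 - A^-2.
Tabulate the states by total A-exponent and number of loops L (A-exp: L × count):
  A^6: L=3 ×1
  A^4: L=2 ×6
  A^2: L=1 ×9, L=3 ×6
  A^0: L=2 ×18, L=4 ×2
  A^-2: L=3 ×15
  A^-4: L=4 ×6
  A^-6: L=5 ×1
Each group contributes A^e * Σ count * d^(L-1):
Powers of d = -A^2 - A^-2: d^2 = A^4 + 2 + A^-4; d^3 = -A^6 - 3*A^2 - 3*A^-2 - A^-6; d^4 = A^8 + 4*A^4 + 6 + 4*A^-4 + A^-8.
  A^6 * (d^2) = A^10 + 2*A^6 + A^2
  A^4 * (6*d) = -6*A^6 - 6*A^2
  A^2 * (9 + 6*d^2) = 6*A^6 + 21*A^2 + 6*A^-2
  A^0 * (18*d + 2*d^3) = -2*A^6 - 24*A^2 - 24*A^-2 - 2*A^-6
  A^-2 * (15*d^2) = 15*A^2 + 30*A^-2 + 15*A^-6
  A^-4 * (6*d^3) = -6*A^2 - 18*A^-2 - 18*A^-6 - 6*A^-10
  A^-6 * (d^4) = A^2 + 4*A^-2 + 6*A^-6 + 4*A^-10 + A^-14
Summing the groups: <K> = A^10 + 2*A^2 - 2*A^-2 + A^-6 - 2*A^-10 + A^-14

Answer: A^10 + 2*A^2 - 2*A^-2 + A^-6 - 2*A^-10 + A^-14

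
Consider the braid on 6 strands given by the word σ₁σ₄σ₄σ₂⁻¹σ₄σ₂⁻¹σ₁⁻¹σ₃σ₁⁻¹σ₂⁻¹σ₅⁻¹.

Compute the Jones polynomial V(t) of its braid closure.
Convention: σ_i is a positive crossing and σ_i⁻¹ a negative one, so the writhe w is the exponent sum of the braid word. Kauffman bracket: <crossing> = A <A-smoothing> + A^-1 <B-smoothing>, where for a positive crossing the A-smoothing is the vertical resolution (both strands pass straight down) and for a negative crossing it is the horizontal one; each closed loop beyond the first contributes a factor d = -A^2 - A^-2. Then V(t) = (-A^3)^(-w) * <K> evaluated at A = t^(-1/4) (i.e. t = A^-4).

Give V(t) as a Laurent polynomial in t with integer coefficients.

The presented braid s1 s4 s4 s2^-1 s4 s2^-1 s1^-1 s3 s1^-1 s2^-1 s5^-1 on 6 strands reduces by inverse Markov moves (closure unchanged at each step):
  Destabilize: the word has the form β·s5^-1 where s5^-1 occurs only as the final letter (β ∈ B_5); drop it and the last strand → 5 strands.
Reduced to β = s1 s4 s4 s2^-1 s4 s2^-1 s1^-1 s3 s1^-1 s2^-1 on 5 strands, 10 crossings.
Compute on β:
Braid: s1 s4 s4 s2^-1 s4 s2^-1 s1^-1 s3 s1^-1 s2^-1 on 5 strands, 10 crossings.
Writhe w = (#positive) - (#negative) = 5 - 5 = 0.
Enumerate smoothing states for the bracket polynomial. There are 2^10 = 1024 states.
For each crossing: s=0 is the vertical smoothing, s=1 horizontal. Crossing k contributes A^(sign_k * (1 - 2*s_k)); loop factor d = -A^2 - A^-2.
Tabulate the states by total A-exponent and number of loops L (A-exp: L × count):
  A^10: L=6 ×1
  A^8: L=5 ×10
  A^6: L=4 ×40, L=6 ×5
  A^4: L=3 ×80, L=5 ×39, L=7 ×1
  A^2: L=2 ×79, L=4 ×117, L=6 ×14
  A^0: L=1 ×30, L=3 ×158, L=5 ×62, L=7 ×2
  A^-2: L=2 ×84, L=4 ×111, L=6 ×15
  A^-4: L=1 ×9, L=3 ×74, L=5 ×36, L=7 ×1
  A^-6: L=2 ×12, L=4 ×29, L=6 ×4
  A^-8: L=3 ×6, L=5 ×4
  A^-10: L=4 ×1
Each group contributes A^e * Σ count * d^(L-1):
Powers of d = -A^2 - A^-2: d^2 = A^4 + 2 + A^-4; d^3 = -A^6 - 3*A^2 - 3*A^-2 - A^-6; d^4 = A^8 + 4*A^4 + 6 + 4*A^-4 + A^-8; d^5 = -A^10 - 5*A^6 - 10*A^2 - 10*A^-2 - 5*A^-6 - A^-10; d^6 = A^12 + 6*A^8 + 15*A^4 + 20 + 15*A^-4 + 6*A^-8 + A^-12.
  A^10 * (d^5) = -A^20 - 5*A^16 - 10*A^12 - 10*A^8 - 5*A^4 - 1
  A^8 * (10*d^4) = 10*A^16 + 40*A^12 + 60*A^8 + 40*A^4 + 10
  A^6 * (40*d^3 + 5*d^5) = -5*A^16 - 65*A^12 - 170*A^8 - 170*A^4 - 65 - 5*A^-4
  A^4 * (80*d^2 + 39*d^4 + d^6) = A^16 + 45*A^12 + 251*A^8 + 414*A^4 + 251 + 45*A^-4 + A^-8
  A^2 * (79*d + 117*d^3 + 14*d^5) = -14*A^12 - 187*A^8 - 570*A^4 - 570 - 187*A^-4 - 14*A^-8
  A^0 * (30 + 158*d^2 + 62*d^4 + 2*d^6) = 2*A^12 + 74*A^8 + 436*A^4 + 758 + 436*A^-4 + 74*A^-8 + 2*A^-12
  A^-2 * (84*d + 111*d^3 + 15*d^5) = -15*A^8 - 186*A^4 - 567 - 567*A^-4 - 186*A^-8 - 15*A^-12
  A^-4 * (9 + 74*d^2 + 36*d^4 + d^6) = A^8 + 42*A^4 + 233 + 393*A^-4 + 233*A^-8 + 42*A^-12 + A^-16
  A^-6 * (12*d + 29*d^3 + 4*d^5) = -4*A^4 - 49 - 139*A^-4 - 139*A^-8 - 49*A^-12 - 4*A^-16
  A^-8 * (6*d^2 + 4*d^4) = 4 + 22*A^-4 + 36*A^-8 + 22*A^-12 + 4*A^-16
  A^-10 * (d^3) = -A^-4 - 3*A^-8 - 3*A^-12 - A^-16
Summing the groups: <K> = -A^20 + A^16 - 2*A^12 + 4*A^8 - 3*A^4 + 4 - 3*A^-4 + 2*A^-8 - A^-12
Normalise by the writhe: (-A^3)^(-w) = (-A^3)^(0) = 1, so f(A) = 1 * <K> = -A^20 + A^16 - 2*A^12 + 4*A^8 - 3*A^4 + 4 - 3*A^-4 + 2*A^-8 - A^-12.
Substitute A = t^(-1/4), i.e. A^e → t^(-e/4): V(t) = -t^3 + 2*t^2 - 3*t + 4 - 3*t^-1 + 4*t^-2 - 2*t^-3 + t^-4 - t^-5

Answer: -t^3 + 2*t^2 - 3*t + 4 - 3*t^-1 + 4*t^-2 - 2*t^-3 + t^-4 - t^-5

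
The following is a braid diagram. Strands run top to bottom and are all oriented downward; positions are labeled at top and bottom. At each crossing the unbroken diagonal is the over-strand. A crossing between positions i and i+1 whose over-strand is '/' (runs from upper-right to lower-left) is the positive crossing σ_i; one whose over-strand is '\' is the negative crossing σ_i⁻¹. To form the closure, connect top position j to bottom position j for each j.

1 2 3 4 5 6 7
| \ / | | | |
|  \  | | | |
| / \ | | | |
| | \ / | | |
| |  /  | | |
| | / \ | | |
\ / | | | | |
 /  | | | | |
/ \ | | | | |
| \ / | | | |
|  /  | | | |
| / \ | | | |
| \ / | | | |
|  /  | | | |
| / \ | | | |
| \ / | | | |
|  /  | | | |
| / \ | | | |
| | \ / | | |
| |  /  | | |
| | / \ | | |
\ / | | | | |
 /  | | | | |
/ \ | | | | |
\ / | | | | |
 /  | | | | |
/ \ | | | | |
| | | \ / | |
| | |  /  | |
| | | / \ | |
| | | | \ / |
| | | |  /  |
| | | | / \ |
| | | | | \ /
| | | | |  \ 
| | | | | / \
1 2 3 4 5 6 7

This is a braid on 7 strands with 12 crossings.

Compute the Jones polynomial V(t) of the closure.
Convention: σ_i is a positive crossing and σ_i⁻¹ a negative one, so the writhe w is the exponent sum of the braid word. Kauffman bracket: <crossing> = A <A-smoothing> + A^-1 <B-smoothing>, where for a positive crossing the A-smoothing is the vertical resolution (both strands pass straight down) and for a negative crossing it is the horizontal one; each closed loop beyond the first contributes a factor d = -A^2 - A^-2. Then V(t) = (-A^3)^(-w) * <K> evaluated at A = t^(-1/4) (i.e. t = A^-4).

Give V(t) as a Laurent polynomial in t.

Reading the diagram top to bottom ('/'-over between positions i,i+1 = s_i, '\'-over = s_i^-1): braid word = s2^-1 s3 s1 s2 s2 s2 s3 s1 s1 s4 s5 s6^-1.
The presented braid s2^-1 s3 s1 s2 s2 s2 s3 s1 s1 s4 s5 s6^-1 on 7 strands reduces by inverse Markov moves (closure unchanged at each step):
  Destabilize: the word has the form β·s6^-1 where s6^-1 occurs only as the final letter (β ∈ B_6); drop it and the last strand → 6 strands.
  Destabilize: the word has the form β·s5 where s5 occurs only as the final letter (β ∈ B_5); drop it and the last strand → 5 strands.
  Destabilize: the word has the form β·s4 where s4 occurs only as the final letter (β ∈ B_4); drop it and the last strand → 4 strands.
Reduced to β = s2^-1 s3 s1 s2 s2 s2 s3 s1 s1 on 4 strands, 9 crossings.
Compute on β:
Braid: s2^-1 s3 s1 s2 s2 s2 s3 s1 s1 on 4 strands, 9 crossings.
Writhe w = (#positive) - (#negative) = 8 - 1 = 7.
Enumerate smoothing states for the bracket polynomial. There are 2^9 = 512 states.
Smooth each crossing (0=||, 1=⌣⌢); contribution A^(Σ sign_k(1-2s_k)) * d^(L-1).
Tabulate the states by total A-exponent and number of loops L (A-exp: L × count):
  A^9: L=3 ×1
  A^7: L=2 ×5, L=4 ×4
  A^5: L=1 ×6, L=3 ×27, L=5 ×3
  A^3: L=2 ×57, L=4 ×26, L=6 ×1
  A^1: L=1 ×39, L=3 ×77, L=5 ×10
  A^-1: L=2 ×81, L=4 ×44, L=6 ×1
  A^-3: L=3 ×73, L=5 ×11
  A^-5: L=4 ×35, L=6 ×1
  A^-7: L=5 ×9
  A^-9: L=6 ×1
Each group contributes A^e * Σ count * d^(L-1):
Powers of d = -A^2 - A^-2: d^2 = A^4 + 2 + A^-4; d^3 = -A^6 - 3*A^2 - 3*A^-2 - A^-6; d^4 = A^8 + 4*A^4 + 6 + 4*A^-4 + A^-8; d^5 = -A^10 - 5*A^6 - 10*A^2 - 10*A^-2 - 5*A^-6 - A^-10.
  A^9 * (d^2) = A^13 + 2*A^9 + A^5
  A^7 * (5*d + 4*d^3) = -4*A^13 - 17*A^9 - 17*A^5 - 4*A
  A^5 * (6 + 27*d^2 + 3*d^4) = 3*A^13 + 39*A^9 + 78*A^5 + 39*A + 3*A^-3
  A^3 * (57*d + 26*d^3 + d^5) = -A^13 - 31*A^9 - 145*A^5 - 145*A - 31*A^-3 - A^-7
  A^1 * (39 + 77*d^2 + 10*d^4) = 10*A^9 + 117*A^5 + 253*A + 117*A^-3 + 10*A^-7
  A^-1 * (81*d + 44*d^3 + d^5) = -A^9 - 49*A^5 - 223*A - 223*A^-3 - 49*A^-7 - A^-11
  A^-3 * (73*d^2 + 11*d^4) = 11*A^5 + 117*A + 212*A^-3 + 117*A^-7 + 11*A^-11
  A^-5 * (35*d^3 + d^5) = -A^5 - 40*A - 115*A^-3 - 115*A^-7 - 40*A^-11 - A^-15
  A^-7 * (9*d^4) = 9*A + 36*A^-3 + 54*A^-7 + 36*A^-11 + 9*A^-15
  A^-9 * (d^5) = -A - 5*A^-3 - 10*A^-7 - 10*A^-11 - 5*A^-15 - A^-19
Summing the groups: <K> = -A^13 + 2*A^9 - 5*A^5 + 5*A - 6*A^-3 + 6*A^-7 - 4*A^-11 + 3*A^-15 - A^-19
Normalise by the writhe: (-A^3)^(-w) = (-A^3)^(-7) = -A^-21, so f(A) = -A^-21 * <K> = A^-8 - 2*A^-12 + 5*A^-16 - 5*A^-20 + 6*A^-24 - 6*A^-28 + 4*A^-32 - 3*A^-36 + A^-40.
Substitute A = t^(-1/4), i.e. A^e → t^(-e/4): V(t) = t^10 - 3*t^9 + 4*t^8 - 6*t^7 + 6*t^6 - 5*t^5 + 5*t^4 - 2*t^3 + t^2

Answer: t^10 - 3*t^9 + 4*t^8 - 6*t^7 + 6*t^6 - 5*t^5 + 5*t^4 - 2*t^3 + t^2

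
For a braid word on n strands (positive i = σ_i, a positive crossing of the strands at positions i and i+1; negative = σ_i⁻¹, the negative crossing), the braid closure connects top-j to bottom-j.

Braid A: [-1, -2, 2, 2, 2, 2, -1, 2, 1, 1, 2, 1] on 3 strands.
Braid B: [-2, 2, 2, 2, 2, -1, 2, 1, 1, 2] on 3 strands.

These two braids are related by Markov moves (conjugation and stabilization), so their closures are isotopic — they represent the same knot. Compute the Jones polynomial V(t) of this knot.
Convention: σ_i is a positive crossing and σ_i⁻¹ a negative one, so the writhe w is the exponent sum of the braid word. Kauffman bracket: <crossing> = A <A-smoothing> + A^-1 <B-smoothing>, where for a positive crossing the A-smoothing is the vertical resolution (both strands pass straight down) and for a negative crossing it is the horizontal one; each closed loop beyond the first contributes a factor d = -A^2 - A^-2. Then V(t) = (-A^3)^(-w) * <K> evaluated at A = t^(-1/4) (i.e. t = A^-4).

Markov-equivalent braids have isotopic closures, hence identical knot invariants. Strip the Markov moves from each word to reach a common short braid β, then compute V(t) once on β.
Braid A: s1^-1 s2^-1 s2 s2 s2 s2 s1^-1 s2 s1 s1 s2 s1 on 3 strands reduces by inverse Markov moves (closure unchanged at each step):
  Deconjugate: the word is γ·β·γ⁻¹ with γ = s1^-1 s2^-1 (prefix) and γ⁻¹ = s2 s1 (suffix); strip both.
Reduced to β = s2 s2 s2 s2 s1^-1 s2 s1 s1 on 3 strands, 8 crossings.
Braid B: s2^-1 s2 s2 s2 s2 s1^-1 s2 s1 s1 s2 on 3 strands reduces by inverse Markov moves (closure unchanged at each step):
  Deconjugate: the word is γ·β·γ⁻¹ with γ = s2^-1 (prefix) and γ⁻¹ = s2 (suffix); strip both.
Reduced to β = s2 s2 s2 s2 s1^-1 s2 s1 s1 on 3 strands, 8 crossings.
Both give the same β = s2 s2 s2 s2 s1^-1 s2 s1 s1 on 3 strands, so one state sum suffices:
Braid: s2 s2 s2 s2 s1^-1 s2 s1 s1 on 3 strands, 8 crossings.
Writhe w = (#positive) - (#negative) = 7 - 1 = 6.
Computing the Kauffman bracket via state sum. There are 2^8 = 256 states.
Smooth each crossing (0=||, 1=⌣⌢); contribution A^(Σ sign_k(1-2s_k)) * d^(L-1).
Tabulate the states by total A-exponent and number of loops L (A-exp: L × count):
  A^8: L=2 ×1
  A^6: L=1 ×5, L=3 ×3
  A^4: L=2 ×27, L=4 ×1
  A^2: L=1 ×18, L=3 ×38
  A^0: L=2 ×41, L=4 ×29
  A^-2: L=3 ×44, L=5 ×12
  A^-4: L=4 ×26, L=6 ×2
  A^-6: L=5 ×8
  A^-8: L=6 ×1
Each group contributes A^e * Σ count * d^(L-1):
Powers of d = -A^2 - A^-2: d^2 = A^4 + 2 + A^-4; d^3 = -A^6 - 3*A^2 - 3*A^-2 - A^-6; d^4 = A^8 + 4*A^4 + 6 + 4*A^-4 + A^-8; d^5 = -A^10 - 5*A^6 - 10*A^2 - 10*A^-2 - 5*A^-6 - A^-10.
  A^8 * (d) = -A^10 - A^6
  A^6 * (5 + 3*d^2) = 3*A^10 + 11*A^6 + 3*A^2
  A^4 * (27*d + d^3) = -A^10 - 30*A^6 - 30*A^2 - A^-2
  A^2 * (18 + 38*d^2) = 38*A^6 + 94*A^2 + 38*A^-2
  A^0 * (41*d + 29*d^3) = -29*A^6 - 128*A^2 - 128*A^-2 - 29*A^-6
  A^-2 * (44*d^2 + 12*d^4) = 12*A^6 + 92*A^2 + 160*A^-2 + 92*A^-6 + 12*A^-10
  A^-4 * (26*d^3 + 2*d^5) = -2*A^6 - 36*A^2 - 98*A^-2 - 98*A^-6 - 36*A^-10 - 2*A^-14
  A^-6 * (8*d^4) = 8*A^2 + 32*A^-2 + 48*A^-6 + 32*A^-10 + 8*A^-14
  A^-8 * (d^5) = -A^2 - 5*A^-2 - 10*A^-6 - 10*A^-10 - 5*A^-14 - A^-18
Summing the groups: <K> = A^10 - A^6 + 2*A^2 - 2*A^-2 + 3*A^-6 - 2*A^-10 + A^-14 - A^-18
Normalise by the writhe: (-A^3)^(-w) = (-A^3)^(-6) = A^-18, so f(A) = A^-18 * <K> = A^-8 - A^-12 + 2*A^-16 - 2*A^-20 + 3*A^-24 - 2*A^-28 + A^-32 - A^-36.
Substitute A = t^(-1/4), i.e. A^e → t^(-e/4): V(t) = -t^9 + t^8 - 2*t^7 + 3*t^6 - 2*t^5 + 2*t^4 - t^3 + t^2

Answer: -t^9 + t^8 - 2*t^7 + 3*t^6 - 2*t^5 + 2*t^4 - t^3 + t^2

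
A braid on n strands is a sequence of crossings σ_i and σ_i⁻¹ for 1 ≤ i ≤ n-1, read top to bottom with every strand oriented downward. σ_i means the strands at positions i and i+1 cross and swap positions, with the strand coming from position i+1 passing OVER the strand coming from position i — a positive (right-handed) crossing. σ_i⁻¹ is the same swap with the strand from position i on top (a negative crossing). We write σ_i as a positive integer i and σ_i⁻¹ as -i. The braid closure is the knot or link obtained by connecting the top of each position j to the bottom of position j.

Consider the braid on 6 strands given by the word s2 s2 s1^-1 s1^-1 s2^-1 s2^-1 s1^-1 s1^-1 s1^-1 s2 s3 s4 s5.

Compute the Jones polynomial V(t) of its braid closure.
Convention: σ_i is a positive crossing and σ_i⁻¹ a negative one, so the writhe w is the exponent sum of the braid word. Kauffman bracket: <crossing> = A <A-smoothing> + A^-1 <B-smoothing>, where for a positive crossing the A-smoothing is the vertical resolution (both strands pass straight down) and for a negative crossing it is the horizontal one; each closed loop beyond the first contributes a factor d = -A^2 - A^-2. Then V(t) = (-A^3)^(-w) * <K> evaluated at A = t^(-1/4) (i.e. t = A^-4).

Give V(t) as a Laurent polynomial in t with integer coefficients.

The presented braid s2 s2 s1^-1 s1^-1 s2^-1 s2^-1 s1^-1 s1^-1 s1^-1 s2 s3 s4 s5 on 6 strands reduces by inverse Markov moves (closure unchanged at each step):
  Destabilize: the word has the form β·s5 where s5 occurs only as the final letter (β ∈ B_5); drop it and the last strand → 5 strands.
  Destabilize: the word has the form β·s4 where s4 occurs only as the final letter (β ∈ B_4); drop it and the last strand → 4 strands.
  Destabilize: the word has the form β·s3 where s3 occurs only as the final letter (β ∈ B_3); drop it and the last strand → 3 strands.
Reduced to β = s2 s2 s1^-1 s1^-1 s2^-1 s2^-1 s1^-1 s1^-1 s1^-1 s2 on 3 strands, 10 crossings.
Compute on β:
Braid: s2 s2 s1^-1 s1^-1 s2^-1 s2^-1 s1^-1 s1^-1 s1^-1 s2 on 3 strands, 10 crossings.
Writhe w = (#positive) - (#negative) = 3 - 7 = -4.
Enumerate smoothing states for the bracket polynomial. There are 2^10 = 1024 states.
Each crossing splits two ways (0=vertical, 1=horizontal). The state's weight is A^(#A-smoothings - #B-smoothings) * d^(loops - 1).
Tabulate the states by total A-exponent and number of loops L (A-exp: L × count):
  A^10: L=6 ×1
  A^8: L=5 ×10
  A^6: L=4 ×41, L=6 ×4
  A^4: L=3 ×87, L=5 ×32, L=7 ×1
  A^2: L=2 ×97, L=4 ×100, L=6 ×13
  A^0: L=1 ×46, L=3 ×152, L=5 ×52, L=7 ×2
  A^-2: L=2 ×103, L=4 ×96, L=6 ×11
  A^-4: L=1 ×15, L=3 ×79, L=5 ×26
  A^-6: L=2 ×18, L=4 ×26, L=6 ×1
  A^-8: L=3 ×8, L=5 ×2
  A^-10: L=4 ×1
Each group contributes A^e * Σ count * d^(L-1):
Powers of d = -A^2 - A^-2: d^2 = A^4 + 2 + A^-4; d^3 = -A^6 - 3*A^2 - 3*A^-2 - A^-6; d^4 = A^8 + 4*A^4 + 6 + 4*A^-4 + A^-8; d^5 = -A^10 - 5*A^6 - 10*A^2 - 10*A^-2 - 5*A^-6 - A^-10; d^6 = A^12 + 6*A^8 + 15*A^4 + 20 + 15*A^-4 + 6*A^-8 + A^-12.
  A^10 * (d^5) = -A^20 - 5*A^16 - 10*A^12 - 10*A^8 - 5*A^4 - 1
  A^8 * (10*d^4) = 10*A^16 + 40*A^12 + 60*A^8 + 40*A^4 + 10
  A^6 * (41*d^3 + 4*d^5) = -4*A^16 - 61*A^12 - 163*A^8 - 163*A^4 - 61 - 4*A^-4
  A^4 * (87*d^2 + 32*d^4 + d^6) = A^16 + 38*A^12 + 230*A^8 + 386*A^4 + 230 + 38*A^-4 + A^-8
  A^2 * (97*d + 100*d^3 + 13*d^5) = -13*A^12 - 165*A^8 - 527*A^4 - 527 - 165*A^-4 - 13*A^-8
  A^0 * (46 + 152*d^2 + 52*d^4 + 2*d^6) = 2*A^12 + 64*A^8 + 390*A^4 + 702 + 390*A^-4 + 64*A^-8 + 2*A^-12
  A^-2 * (103*d + 96*d^3 + 11*d^5) = -11*A^8 - 151*A^4 - 501 - 501*A^-4 - 151*A^-8 - 11*A^-12
  A^-4 * (15 + 79*d^2 + 26*d^4) = 26*A^4 + 183 + 329*A^-4 + 183*A^-8 + 26*A^-12
  A^-6 * (18*d + 26*d^3 + d^5) = -A^4 - 31 - 106*A^-4 - 106*A^-8 - 31*A^-12 - A^-16
  A^-8 * (8*d^2 + 2*d^4) = 2 + 16*A^-4 + 28*A^-8 + 16*A^-12 + 2*A^-16
  A^-10 * (d^3) = -A^-4 - 3*A^-8 - 3*A^-12 - A^-16
Summing the groups: <K> = -A^20 + 2*A^16 - 4*A^12 + 5*A^8 - 5*A^4 + 6 - 4*A^-4 + 3*A^-8 - A^-12
Normalise by the writhe: (-A^3)^(-w) = (-A^3)^(4) = A^12, so f(A) = A^12 * <K> = -A^32 + 2*A^28 - 4*A^24 + 5*A^20 - 5*A^16 + 6*A^12 - 4*A^8 + 3*A^4 - 1.
Substitute A = t^(-1/4), i.e. A^e → t^(-e/4): V(t) = -1 + 3*t^-1 - 4*t^-2 + 6*t^-3 - 5*t^-4 + 5*t^-5 - 4*t^-6 + 2*t^-7 - t^-8

Answer: -1 + 3*t^-1 - 4*t^-2 + 6*t^-3 - 5*t^-4 + 5*t^-5 - 4*t^-6 + 2*t^-7 - t^-8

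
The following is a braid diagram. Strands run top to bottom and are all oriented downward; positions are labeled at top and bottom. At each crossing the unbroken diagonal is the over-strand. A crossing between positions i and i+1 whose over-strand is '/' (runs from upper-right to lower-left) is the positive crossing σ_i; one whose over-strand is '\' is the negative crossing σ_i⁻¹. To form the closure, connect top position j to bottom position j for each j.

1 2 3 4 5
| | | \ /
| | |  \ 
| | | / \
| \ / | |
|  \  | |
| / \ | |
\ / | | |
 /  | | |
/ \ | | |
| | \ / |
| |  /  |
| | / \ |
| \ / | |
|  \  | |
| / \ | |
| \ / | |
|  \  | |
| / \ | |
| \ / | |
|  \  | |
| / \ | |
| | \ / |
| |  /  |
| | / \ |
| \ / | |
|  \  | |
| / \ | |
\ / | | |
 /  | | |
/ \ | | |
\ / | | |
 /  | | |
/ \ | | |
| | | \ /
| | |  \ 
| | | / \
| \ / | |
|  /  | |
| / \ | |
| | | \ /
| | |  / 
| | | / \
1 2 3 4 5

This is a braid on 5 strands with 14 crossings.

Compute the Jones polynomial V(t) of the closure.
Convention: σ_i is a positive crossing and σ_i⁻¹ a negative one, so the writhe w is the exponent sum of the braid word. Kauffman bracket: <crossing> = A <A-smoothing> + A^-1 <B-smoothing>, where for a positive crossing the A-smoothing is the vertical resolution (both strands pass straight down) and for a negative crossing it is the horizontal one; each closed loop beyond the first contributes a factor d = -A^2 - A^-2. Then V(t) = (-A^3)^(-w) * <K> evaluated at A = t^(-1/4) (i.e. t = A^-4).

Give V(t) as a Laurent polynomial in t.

-t^5 + 2*t^4 - 3*t^3 + 5*t^2 - 5*t + 6 - 5*t^-1 + 3*t^-2 - 2*t^-3 + t^-4

Derivation:
Reading the diagram top to bottom ('/'-over between positions i,i+1 = s_i, '\'-over = s_i^-1): braid word = s4^-1 s2^-1 s1 s3 s2^-1 s2^-1 s2^-1 s3 s2^-1 s1 s1 s4^-1 s2 s4.
The presented braid s4^-1 s2^-1 s1 s3 s2^-1 s2^-1 s2^-1 s3 s2^-1 s1 s1 s4^-1 s2 s4 on 5 strands reduces by inverse Markov moves (closure unchanged at each step):
  Deconjugate: the word is γ·β·γ⁻¹ with γ = s4^-1 s2^-1 (prefix) and γ⁻¹ = s2 s4 (suffix); strip both.
  Destabilize: the word has the form β·s4^-1 where s4^-1 occurs only as the final letter (β ∈ B_4); drop it and the last strand → 4 strands.
Reduced to β = s1 s3 s2^-1 s2^-1 s2^-1 s3 s2^-1 s1 s1 on 4 strands, 9 crossings.
Compute on β:
Braid: s1 s3 s2^-1 s2^-1 s2^-1 s3 s2^-1 s1 s1 on 4 strands, 9 crossings.
Writhe w = (#positive) - (#negative) = 5 - 4 = 1.
Computing the Kauffman bracket via state sum. There are 2^9 = 512 states.
Each crossing splits two ways (0=vertical, 1=horizontal). The state's weight is A^(#A-smoothings - #B-smoothings) * d^(loops - 1).
Tabulate the states by total A-exponent and number of loops L (A-exp: L × count):
  A^9: L=6 ×1
  A^7: L=5 ×9
  A^5: L=4 ×33, L=6 ×3
  A^3: L=3 ×64, L=5 ×19, L=7 ×1
  A^1: L=2 ×68, L=4 ×52, L=6 ×6
  A^-1: L=1 ×33, L=3 ×75, L=5 ×18
  A^-3: L=2 ×51, L=4 ×32, L=6 ×1
  A^-5: L=3 ×32, L=5 ×4
  A^-7: L=4 ×9
  A^-9: L=5 ×1
Each group contributes A^e * Σ count * d^(L-1):
Powers of d = -A^2 - A^-2: d^2 = A^4 + 2 + A^-4; d^3 = -A^6 - 3*A^2 - 3*A^-2 - A^-6; d^4 = A^8 + 4*A^4 + 6 + 4*A^-4 + A^-8; d^5 = -A^10 - 5*A^6 - 10*A^2 - 10*A^-2 - 5*A^-6 - A^-10; d^6 = A^12 + 6*A^8 + 15*A^4 + 20 + 15*A^-4 + 6*A^-8 + A^-12.
  A^9 * (d^5) = -A^19 - 5*A^15 - 10*A^11 - 10*A^7 - 5*A^3 - A^-1
  A^7 * (9*d^4) = 9*A^15 + 36*A^11 + 54*A^7 + 36*A^3 + 9*A^-1
  A^5 * (33*d^3 + 3*d^5) = -3*A^15 - 48*A^11 - 129*A^7 - 129*A^3 - 48*A^-1 - 3*A^-5
  A^3 * (64*d^2 + 19*d^4 + d^6) = A^15 + 25*A^11 + 155*A^7 + 262*A^3 + 155*A^-1 + 25*A^-5 + A^-9
  A^1 * (68*d + 52*d^3 + 6*d^5) = -6*A^11 - 82*A^7 - 284*A^3 - 284*A^-1 - 82*A^-5 - 6*A^-9
  A^-1 * (33 + 75*d^2 + 18*d^4) = 18*A^7 + 147*A^3 + 291*A^-1 + 147*A^-5 + 18*A^-9
  A^-3 * (51*d + 32*d^3 + d^5) = -A^7 - 37*A^3 - 157*A^-1 - 157*A^-5 - 37*A^-9 - A^-13
  A^-5 * (32*d^2 + 4*d^4) = 4*A^3 + 48*A^-1 + 88*A^-5 + 48*A^-9 + 4*A^-13
  A^-7 * (9*d^3) = -9*A^-1 - 27*A^-5 - 27*A^-9 - 9*A^-13
  A^-9 * (d^4) = A^-1 + 4*A^-5 + 6*A^-9 + 4*A^-13 + A^-17
Summing the groups: <K> = -A^19 + 2*A^15 - 3*A^11 + 5*A^7 - 6*A^3 + 5*A^-1 - 5*A^-5 + 3*A^-9 - 2*A^-13 + A^-17
Normalise by the writhe: (-A^3)^(-w) = (-A^3)^(-1) = -A^-3, so f(A) = -A^-3 * <K> = A^16 - 2*A^12 + 3*A^8 - 5*A^4 + 6 - 5*A^-4 + 5*A^-8 - 3*A^-12 + 2*A^-16 - A^-20.
Substitute A = t^(-1/4), i.e. A^e → t^(-e/4): V(t) = -t^5 + 2*t^4 - 3*t^3 + 5*t^2 - 5*t + 6 - 5*t^-1 + 3*t^-2 - 2*t^-3 + t^-4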